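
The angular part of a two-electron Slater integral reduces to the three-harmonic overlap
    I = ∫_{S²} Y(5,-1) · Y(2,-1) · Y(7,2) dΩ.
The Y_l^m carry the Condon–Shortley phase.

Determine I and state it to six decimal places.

Checks pass: Σm=0; 14 even; l₃=7∈[3,7].
(2·5+1)(2·2+1)(2·7+1) = 825
Δ: 0! 10! 4! / 15! → 1/15015
sum: t=0:+1/57600 = 1/57600
3j²(5 2 7; 0 0 0) = Δ·Π!·Σ² = 21/715  (sign -1)
sum: t=0:+1/103680 = 1/103680
3j²(5 2 7; -1 -1 2) = Δ·Π!·Σ² = 4/143  (sign -1)
combine: 4πI² = 825·21/715·4/143 = 1260/1859
take √, sign +1: I = 0.23224194

0.232242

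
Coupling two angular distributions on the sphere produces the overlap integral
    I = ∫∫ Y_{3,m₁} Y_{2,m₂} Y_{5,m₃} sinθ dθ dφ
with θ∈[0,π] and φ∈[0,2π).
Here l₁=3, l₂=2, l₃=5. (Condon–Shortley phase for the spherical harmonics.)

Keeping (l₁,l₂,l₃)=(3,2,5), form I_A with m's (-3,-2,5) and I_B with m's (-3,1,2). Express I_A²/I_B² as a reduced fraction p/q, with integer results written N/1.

30/1

Shared (l₁,l₂,l₃)=(3,2,5): N and (l;000)² cancel in I_A²/I_B².
A: Δ = 0!·6!·4!/11! = 1/2310; Racah Σ t=0..0: t=0:+1/17280 = 1/17280; ⇒ 3j(3 2 5; -3 -2 5)² = 1/11, sgn +1
B: Δ = 0!·6!·4!/11! = 1/2310; Racah Σ t=0..0: t=0:+1/4320 = 1/4320; ⇒ 3j(3 2 5; -3 1 2)² = 1/330, sgn -1
I_A²/I_B² = (1/11)/(1/330) = 30/1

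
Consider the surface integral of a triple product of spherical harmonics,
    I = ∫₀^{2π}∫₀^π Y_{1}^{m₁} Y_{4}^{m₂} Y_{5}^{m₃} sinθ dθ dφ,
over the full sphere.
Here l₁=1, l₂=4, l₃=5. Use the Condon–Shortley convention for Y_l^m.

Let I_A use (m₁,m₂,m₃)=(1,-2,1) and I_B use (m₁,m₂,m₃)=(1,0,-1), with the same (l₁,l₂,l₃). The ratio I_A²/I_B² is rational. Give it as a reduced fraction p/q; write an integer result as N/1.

Shared (l₁,l₂,l₃)=(1,4,5): N and (l;000)² cancel in I_A²/I_B².
A: Δ = 0!·2!·8!/11! = 1/495; Racah Σ t=0..0: t=0:+1/2880 = 1/2880; ⇒ 3j(1 4 5; 1 -2 1)² = 2/165, sgn +1
B: Δ = 0!·2!·8!/11! = 1/495; Racah Σ t=0..0: t=0:+1/1152 = 1/1152; ⇒ 3j(1 4 5; 1 0 -1)² = 1/33, sgn +1
I_A²/I_B² = (2/165)/(1/33) = 2/5

2/5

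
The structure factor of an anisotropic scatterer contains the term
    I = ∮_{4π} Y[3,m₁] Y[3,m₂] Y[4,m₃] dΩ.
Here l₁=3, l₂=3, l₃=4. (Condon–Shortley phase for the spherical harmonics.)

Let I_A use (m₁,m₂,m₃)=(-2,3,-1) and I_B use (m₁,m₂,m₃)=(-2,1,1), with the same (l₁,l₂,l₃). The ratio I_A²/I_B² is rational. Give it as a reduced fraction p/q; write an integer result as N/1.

l's match ⇒ only the (l;m) 3-j factors differ between A and B.
A: triangle coeff Δ(3,3,4) = 1/34650; Σ_t [2,2]: t=2:+1/288 = 1/288; (3j)²=5/231 [(3 3 4; -2 3 -1)], sign=-1
B: triangle coeff Δ(3,3,4) = 1/34650; Σ_t [1,2]: t=1:−1/144 t=2:+1/48 = 1/72; (3j)²=16/693 [(3 3 4; -2 1 1)], sign=-1
I_A²/I_B² = (5/231)/(16/693) = 15/16

15/16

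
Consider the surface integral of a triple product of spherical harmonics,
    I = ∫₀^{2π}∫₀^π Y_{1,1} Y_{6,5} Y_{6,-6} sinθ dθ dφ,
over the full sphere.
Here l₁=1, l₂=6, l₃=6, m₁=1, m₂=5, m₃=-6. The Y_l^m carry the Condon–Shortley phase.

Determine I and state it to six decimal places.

0.000000

L=13 odd ⇒ parity kills the (l;000) factor ⇒ I = 0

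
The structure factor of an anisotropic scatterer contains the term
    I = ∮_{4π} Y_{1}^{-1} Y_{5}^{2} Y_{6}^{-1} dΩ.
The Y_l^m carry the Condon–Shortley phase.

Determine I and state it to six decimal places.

m-sum 0 ✓  L=12 even ✓  4≤6≤6 ✓
Π(2lᵢ+1) = 3×11×13 = 429
triangle coeff Δ(1,5,6) = 1/858
Σ_t [0,0]: t=0:+1/14400 = 1/14400
(3j)²=6/143 [(1 5 6; 0 0 0)], sign=+1
Σ_t [0,0]: t=0:+1/60480 = 1/60480
(3j)²=5/429 [(1 5 6; -1 2 -1)], sign=-1
⇒ 4πI² = 30/143
I = (-1)√(30/143/(4π)) = -0.12920749

-0.129207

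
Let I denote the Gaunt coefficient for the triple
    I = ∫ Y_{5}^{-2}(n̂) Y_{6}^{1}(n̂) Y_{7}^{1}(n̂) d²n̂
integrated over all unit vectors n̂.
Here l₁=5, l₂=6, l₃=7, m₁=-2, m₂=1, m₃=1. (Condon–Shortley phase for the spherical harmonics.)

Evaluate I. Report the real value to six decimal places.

m-sum 0 ✓  L=18 even ✓  1≤7≤11 ✓
Π(2lᵢ+1) = 11×13×15 = 2145
triangle coeff Δ(5,6,7) = 1/174594420
Σ_t [0,4]: t=0:+1/4147200 t=1:−1/207360 t=2:+1/82944 t=3:−1/207360 t=4:+1/4147200 = 1/345600
(3j)²=420/46189 [(5 6 7; 0 0 0)], sign=-1
Σ_t [1,4]: t=1:−1/6220800 t=2:+1/345600 t=3:−1/165888 t=4:+1/622080 = -7/4147200
(3j)²=2401/277134 [(5 6 7; -2 1 1)], sign=-1
⇒ 4πI² = 2521050/14919047
I = (+1)√(2521050/14919047/(4π)) = 0.11596188

0.115962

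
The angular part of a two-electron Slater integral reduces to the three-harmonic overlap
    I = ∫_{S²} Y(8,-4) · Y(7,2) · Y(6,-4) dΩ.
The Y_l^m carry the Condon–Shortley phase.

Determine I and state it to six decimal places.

0.000000

Σmᵢ = -6 ≠ 0, so the φ-integral vanishes; I = 0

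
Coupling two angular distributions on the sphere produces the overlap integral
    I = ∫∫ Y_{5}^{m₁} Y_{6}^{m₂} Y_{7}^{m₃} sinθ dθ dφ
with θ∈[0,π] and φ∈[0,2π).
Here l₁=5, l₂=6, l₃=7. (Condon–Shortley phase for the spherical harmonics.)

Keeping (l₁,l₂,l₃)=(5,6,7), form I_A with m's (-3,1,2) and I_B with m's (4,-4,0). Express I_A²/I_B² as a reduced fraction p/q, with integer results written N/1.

Shared (l₁,l₂,l₃)=(5,6,7): N and (l;000)² cancel in I_A²/I_B².
A: Δ = 4!·6!·8!/19! = 1/174594420; Racah Σ t=2..4: t=2:+1/2073600 t=3:−1/414720 t=4:+1/829440 = -1/1382400; ⇒ 3j(5 6 7; -3 1 2)² = 294/46189, sgn +1
B: Δ = 4!·6!·8!/19! = 1/174594420; Racah Σ t=0..1: t=0:+1/4147200 t=1:−1/21772800 = 17/87091200; ⇒ 3j(5 6 7; 4 -4 0)² = 119/8151, sgn -1
I_A²/I_B² = (294/46189)/(119/8151) = 126/289

126/289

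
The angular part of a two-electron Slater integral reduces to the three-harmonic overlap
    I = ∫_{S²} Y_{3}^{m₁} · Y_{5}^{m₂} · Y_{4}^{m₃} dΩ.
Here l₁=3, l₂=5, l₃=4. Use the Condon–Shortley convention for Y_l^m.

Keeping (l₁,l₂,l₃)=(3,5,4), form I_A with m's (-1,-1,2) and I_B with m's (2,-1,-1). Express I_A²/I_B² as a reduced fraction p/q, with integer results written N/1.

1849/3125

Shared (l₁,l₂,l₃)=(3,5,4): N and (l;000)² cancel in I_A²/I_B².
A: Δ = 4!·2!·6!/13! = 1/180180; Racah Σ t=2..4: t=2:+1/384 t=3:−1/720 t=4:+1/34560 = 43/34560; ⇒ 3j(3 5 4; -1 -1 2)² = 1849/180180, sgn +1
B: Δ = 4!·2!·6!/13! = 1/180180; Racah Σ t=0..1: t=0:+1/1152 t=1:−1/432 = -5/3456; ⇒ 3j(3 5 4; 2 -1 -1)² = 625/36036, sgn +1
I_A²/I_B² = (1849/180180)/(625/36036) = 1849/3125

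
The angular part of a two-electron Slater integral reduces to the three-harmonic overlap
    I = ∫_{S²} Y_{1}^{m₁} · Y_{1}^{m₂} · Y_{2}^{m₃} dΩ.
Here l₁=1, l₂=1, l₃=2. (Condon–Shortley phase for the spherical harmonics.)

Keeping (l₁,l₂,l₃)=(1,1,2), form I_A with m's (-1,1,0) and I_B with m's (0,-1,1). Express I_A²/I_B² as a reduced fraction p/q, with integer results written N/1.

Same 1,1,2: normalisation and zero-m 3j drop out of the ratio.
A: Δ: 0! 2! 2! / 5! → 1/30; sum: t=0:+1/4 = 1/4; 3j²(1 1 2; -1 1 0) = Δ·Π!·Σ² = 1/30  (sign +1)
B: Δ: 0! 2! 2! / 5! → 1/30; sum: t=0:+1/2 = 1/2; 3j²(1 1 2; 0 -1 1) = Δ·Π!·Σ² = 1/10  (sign -1)
I_A²/I_B² = (1/30)/(1/10) = 1/3

1/3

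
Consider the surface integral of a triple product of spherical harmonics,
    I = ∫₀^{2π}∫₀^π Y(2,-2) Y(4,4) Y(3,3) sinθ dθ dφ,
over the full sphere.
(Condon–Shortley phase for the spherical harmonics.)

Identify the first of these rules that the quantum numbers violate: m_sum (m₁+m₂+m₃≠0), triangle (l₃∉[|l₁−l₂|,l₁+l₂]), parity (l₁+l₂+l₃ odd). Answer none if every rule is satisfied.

Σmᵢ = 5  ✗
l₃∈[|l₁−l₂|,l₁+l₂]=[2,6], have l₃=3
Σlᵢ = 9 ⇒ odd

m_sum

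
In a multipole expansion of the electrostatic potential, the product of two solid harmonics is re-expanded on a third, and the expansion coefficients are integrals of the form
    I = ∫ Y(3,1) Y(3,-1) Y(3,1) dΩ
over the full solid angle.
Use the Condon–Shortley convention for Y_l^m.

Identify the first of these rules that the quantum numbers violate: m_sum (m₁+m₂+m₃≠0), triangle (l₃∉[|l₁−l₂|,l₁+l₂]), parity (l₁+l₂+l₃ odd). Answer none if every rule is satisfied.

m_sum

azimuthal sum: 1 − 1 + 1 = 1  ✗
0 ≤ 3 ≤ 6 (triangle on l)
L = 3 + 3 + 3 = 9 (odd)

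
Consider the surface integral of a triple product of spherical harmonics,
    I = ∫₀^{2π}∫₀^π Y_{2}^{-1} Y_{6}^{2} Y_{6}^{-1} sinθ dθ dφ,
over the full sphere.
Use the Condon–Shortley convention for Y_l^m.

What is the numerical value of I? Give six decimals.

0.088837

m-sum 0 ✓  L=14 even ✓  4≤6≤8 ✓
Π(2lᵢ+1) = 5×13×13 = 845
triangle coeff Δ(2,6,6) = 1/90090
Σ_t [0,2]: t=0:+1/69120 t=1:−1/14400 t=2:+1/69120 = -7/172800
(3j)²=14/715 [(2 6 6; 0 0 0)], sign=-1
Σ_t [1,2]: t=1:−1/60480 t=2:+1/34560 = 1/80640
(3j)²=6/1001 [(2 6 6; -1 2 -1)], sign=-1
⇒ 4πI² = 12/121
I = (+1)√(12/121/(4π)) = 0.08883682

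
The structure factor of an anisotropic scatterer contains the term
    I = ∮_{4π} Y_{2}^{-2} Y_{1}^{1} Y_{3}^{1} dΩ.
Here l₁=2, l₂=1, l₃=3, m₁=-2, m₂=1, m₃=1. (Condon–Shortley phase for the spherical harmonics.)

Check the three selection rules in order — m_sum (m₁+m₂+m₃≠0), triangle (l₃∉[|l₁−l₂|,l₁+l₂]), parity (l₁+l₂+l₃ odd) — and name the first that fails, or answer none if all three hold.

m₁+m₂+m₃ = -2 + 1 + 1 = 0  ✓
triangle: |2−1|=1 ≤ l₃=3 ≤ 2+1=3  ✓
parity: l₁+l₂+l₃ = 6 is even  ✓

none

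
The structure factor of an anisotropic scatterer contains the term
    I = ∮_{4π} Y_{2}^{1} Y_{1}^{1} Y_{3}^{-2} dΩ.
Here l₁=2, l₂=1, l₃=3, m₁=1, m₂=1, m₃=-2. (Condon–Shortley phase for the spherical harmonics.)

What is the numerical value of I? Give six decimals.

m-sum 0 ✓  L=6 even ✓  1≤3≤3 ✓
Π(2lᵢ+1) = 5×3×7 = 105
triangle coeff Δ(2,1,3) = 1/105
Σ_t [0,0]: t=0:+1/4 = 1/4
(3j)²=3/35 [(2 1 3; 0 0 0)], sign=-1
Σ_t [0,0]: t=0:+1/12 = 1/12
(3j)²=2/21 [(2 1 3; 1 1 -2)], sign=-1
⇒ 4πI² = 6/7
I = (+1)√(6/7/(4π)) = 0.26116903

0.261169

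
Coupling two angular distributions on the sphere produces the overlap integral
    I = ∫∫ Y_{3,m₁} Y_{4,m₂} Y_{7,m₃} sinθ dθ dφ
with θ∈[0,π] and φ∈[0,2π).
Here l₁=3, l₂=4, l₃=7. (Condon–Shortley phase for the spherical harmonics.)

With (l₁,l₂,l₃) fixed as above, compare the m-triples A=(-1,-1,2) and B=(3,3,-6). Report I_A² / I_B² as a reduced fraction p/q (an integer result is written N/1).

Same 3,4,7: normalisation and zero-m 3j drop out of the ratio.
A: Δ: 0! 6! 8! / 15! → 1/45045; sum: t=0:+1/34560 = 1/34560; 3j²(3 4 7; -1 -1 2) = Δ·Π!·Σ² = 4/143  (sign -1)
B: Δ: 0! 6! 8! / 15! → 1/45045; sum: t=0:+1/3628800 = 1/3628800; 3j²(3 4 7; 3 3 -6) = Δ·Π!·Σ² = 4/105  (sign -1)
I_A²/I_B² = (4/143)/(4/105) = 105/143

105/143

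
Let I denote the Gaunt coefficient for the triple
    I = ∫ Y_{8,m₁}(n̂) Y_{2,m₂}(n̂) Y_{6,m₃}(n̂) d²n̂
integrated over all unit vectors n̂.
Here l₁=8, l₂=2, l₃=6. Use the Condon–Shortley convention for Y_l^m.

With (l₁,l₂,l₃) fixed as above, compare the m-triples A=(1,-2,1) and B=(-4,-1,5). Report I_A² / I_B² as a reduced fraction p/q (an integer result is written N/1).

21/8

l's match ⇒ only the (l;m) 3-j factors differ between A and B.
A: triangle coeff Δ(8,2,6) = 1/30940; Σ_t [0,0]: t=0:+1/14515200 = 1/14515200; (3j)²=9/2210 [(8 2 6; 1 -2 1)], sign=-1
B: triangle coeff Δ(8,2,6) = 1/30940; Σ_t [1,1]: t=1:−1/239500800 = -1/239500800; (3j)²=12/7735 [(8 2 6; -4 -1 5)], sign=+1
I_A²/I_B² = (9/2210)/(12/7735) = 21/8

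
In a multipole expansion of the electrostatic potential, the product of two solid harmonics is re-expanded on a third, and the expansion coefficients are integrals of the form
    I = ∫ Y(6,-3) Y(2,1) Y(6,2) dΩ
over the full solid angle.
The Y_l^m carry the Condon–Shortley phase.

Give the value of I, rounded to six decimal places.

m-sum 0 ✓  L=14 even ✓  4≤6≤8 ✓
Π(2lᵢ+1) = 13×5×13 = 845
triangle coeff Δ(6,2,6) = 1/90090
Σ_t [0,2]: t=0:+1/69120 t=1:−1/14400 t=2:+1/69120 = -7/172800
(3j)²=14/715 [(6 2 6; 0 0 0)], sign=-1
Σ_t [1,2]: t=1:−1/161280 t=2:+1/60480 = 1/96768
(3j)²=15/1001 [(6 2 6; -3 1 2)], sign=+1
⇒ 4πI² = 30/121
I = (-1)√(30/121/(4π)) = -0.14046335

-0.140463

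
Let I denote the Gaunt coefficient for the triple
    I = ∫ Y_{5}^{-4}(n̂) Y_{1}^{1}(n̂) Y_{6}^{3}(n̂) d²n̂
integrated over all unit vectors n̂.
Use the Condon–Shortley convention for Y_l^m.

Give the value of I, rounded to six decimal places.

-0.070770

Checks pass: Σm=0; 12 even; l₃=6∈[4,6].
(2·5+1)(2·1+1)(2·6+1) = 429
Δ: 0! 10! 2! / 13! → 1/858
sum: t=0:+1/14400 = 1/14400
3j²(5 1 6; 0 0 0) = Δ·Π!·Σ² = 6/143  (sign +1)
sum: t=0:+1/725760 = 1/725760
3j²(5 1 6; -4 1 3) = Δ·Π!·Σ² = 1/286  (sign -1)
combine: 4πI² = 429·6/143·1/286 = 9/143
take √, sign -1: I = -0.07076985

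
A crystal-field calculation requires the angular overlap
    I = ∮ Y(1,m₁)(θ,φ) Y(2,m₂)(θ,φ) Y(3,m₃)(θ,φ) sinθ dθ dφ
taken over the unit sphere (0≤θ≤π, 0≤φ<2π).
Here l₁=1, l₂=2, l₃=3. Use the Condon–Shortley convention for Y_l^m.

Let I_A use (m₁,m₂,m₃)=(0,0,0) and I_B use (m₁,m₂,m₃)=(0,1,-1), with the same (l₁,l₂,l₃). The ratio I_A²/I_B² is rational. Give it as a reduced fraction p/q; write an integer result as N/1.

l's match ⇒ only the (l;m) 3-j factors differ between A and B.
A: triangle coeff Δ(1,2,3) = 1/105; Σ_t [0,0]: t=0:+1/4 = 1/4; (3j)²=3/35 [(1 2 3; 0 0 0)], sign=-1
B: triangle coeff Δ(1,2,3) = 1/105; Σ_t [0,0]: t=0:+1/6 = 1/6; (3j)²=8/105 [(1 2 3; 0 1 -1)], sign=+1
I_A²/I_B² = (3/35)/(8/105) = 9/8

9/8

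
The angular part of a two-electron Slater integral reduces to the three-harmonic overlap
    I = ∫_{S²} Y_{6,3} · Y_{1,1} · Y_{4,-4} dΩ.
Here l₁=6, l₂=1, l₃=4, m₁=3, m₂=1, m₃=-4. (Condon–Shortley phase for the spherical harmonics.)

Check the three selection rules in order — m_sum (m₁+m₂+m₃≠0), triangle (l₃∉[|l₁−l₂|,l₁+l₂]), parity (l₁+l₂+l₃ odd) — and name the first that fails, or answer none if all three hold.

m₁+m₂+m₃ = 3 + 1 − 4 = 0  ✓
triangle: |6−1|=5 ≤ l₃=4 ≤ 6+1=7  ✗
parity: l₁+l₂+l₃ = 11 is odd

triangle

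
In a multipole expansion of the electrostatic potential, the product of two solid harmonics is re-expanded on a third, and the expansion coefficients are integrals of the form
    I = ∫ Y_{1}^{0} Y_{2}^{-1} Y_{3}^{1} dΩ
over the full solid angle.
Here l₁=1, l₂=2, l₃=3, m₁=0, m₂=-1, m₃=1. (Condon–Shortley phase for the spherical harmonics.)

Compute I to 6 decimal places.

-0.233597

Rules hold: Σm=0, L=6 even, 1≤3≤3.
N = 3·5·7 = 105
Δ = 0!·2!·4!/7! = 1/105
Racah Σ t=0..0: t=0:+1/4 = 1/4
⇒ 3j(1 2 3; 0 0 0)² = 3/35, sgn -1
Racah Σ t=0..0: t=0:+1/6 = 1/6
⇒ 3j(1 2 3; 0 -1 1)² = 8/105, sgn +1
4πI² = N·(3j₀)²·(3jₘ)² = 24/35
I = -1·√(0.685714/4π) = -0.23359668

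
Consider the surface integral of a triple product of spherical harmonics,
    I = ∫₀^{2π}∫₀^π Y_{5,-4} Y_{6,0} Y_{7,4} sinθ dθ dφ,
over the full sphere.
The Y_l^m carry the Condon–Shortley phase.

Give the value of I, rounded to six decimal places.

-0.050867

Checks pass: Σm=0; 18 even; l₃=7∈[1,11].
(2·5+1)(2·6+1)(2·7+1) = 2145
Δ: 4! 6! 8! / 19! → 1/174594420
sum: t=0:+1/4147200 t=1:−1/207360 t=2:+1/82944 t=3:−1/207360 t=4:+1/4147200 = 1/345600
3j²(5 6 7; 0 0 0) = Δ·Π!·Σ² = 420/46189  (sign -1)
sum: t=3:−1/3110400 t=4:+1/4147200 = -1/12441600
3j²(5 6 7; -4 0 4) = Δ·Π!·Σ² = 7/4199  (sign +1)
combine: 4πI² = 2145·420/46189·7/4199 = 44100/1356277
take √, sign -1: I = -0.05086747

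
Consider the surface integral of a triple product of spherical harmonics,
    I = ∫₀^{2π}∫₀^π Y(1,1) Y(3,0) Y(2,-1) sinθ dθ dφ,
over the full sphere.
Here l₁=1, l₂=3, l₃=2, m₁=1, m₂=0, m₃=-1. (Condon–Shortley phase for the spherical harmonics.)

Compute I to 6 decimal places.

Rules hold: Σm=0, L=6 even, 2≤2≤4.
N = 3·7·5 = 105
Δ = 2!·0!·4!/7! = 1/105
Racah Σ t=1..1: t=1:−1/4 = -1/4
⇒ 3j(1 3 2; 0 0 0)² = 3/35, sgn -1
Racah Σ t=0..0: t=0:+1/12 = 1/12
⇒ 3j(1 3 2; 1 0 -1)² = 1/35, sgn -1
4πI² = N·(3j₀)²·(3jₘ)² = 9/35
I = +1·√(0.257143/4π) = 0.14304817

0.143048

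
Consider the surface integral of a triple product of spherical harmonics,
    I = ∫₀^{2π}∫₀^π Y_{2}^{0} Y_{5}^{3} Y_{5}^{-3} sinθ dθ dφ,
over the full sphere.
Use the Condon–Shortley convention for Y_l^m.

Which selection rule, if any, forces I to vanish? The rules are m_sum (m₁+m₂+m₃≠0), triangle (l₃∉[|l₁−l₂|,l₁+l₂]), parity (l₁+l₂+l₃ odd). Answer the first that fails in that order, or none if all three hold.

none

Σmᵢ = 0  ✓
l₃∈[|l₁−l₂|,l₁+l₂]=[3,7], have l₃=5  ✓
Σlᵢ = 12 ⇒ even  ✓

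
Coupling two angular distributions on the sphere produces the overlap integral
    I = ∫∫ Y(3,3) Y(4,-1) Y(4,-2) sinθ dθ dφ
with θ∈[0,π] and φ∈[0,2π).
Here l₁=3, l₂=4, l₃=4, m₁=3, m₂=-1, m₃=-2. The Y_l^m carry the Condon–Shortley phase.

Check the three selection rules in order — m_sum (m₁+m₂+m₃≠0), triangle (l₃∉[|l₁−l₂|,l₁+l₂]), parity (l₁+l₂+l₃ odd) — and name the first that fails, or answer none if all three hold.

Σmᵢ = 0  ✓
l₃∈[|l₁−l₂|,l₁+l₂]=[1,7], have l₃=4  ✓
Σlᵢ = 11 ⇒ odd  ✗

parity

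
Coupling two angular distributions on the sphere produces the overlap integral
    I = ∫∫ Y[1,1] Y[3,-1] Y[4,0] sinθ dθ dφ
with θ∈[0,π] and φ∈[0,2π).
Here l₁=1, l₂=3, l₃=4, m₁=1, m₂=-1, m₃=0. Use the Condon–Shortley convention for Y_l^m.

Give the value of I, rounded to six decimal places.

m-sum 0 ✓  L=8 even ✓  2≤4≤4 ✓
Π(2lᵢ+1) = 3×7×9 = 189
triangle coeff Δ(1,3,4) = 1/252
Σ_t [0,0]: t=0:+1/36 = 1/36
(3j)²=4/63 [(1 3 4; 0 0 0)], sign=+1
Σ_t [0,0]: t=0:+1/96 = 1/96
(3j)²=1/42 [(1 3 4; 1 -1 0)], sign=+1
⇒ 4πI² = 2/7
I = (+1)√(2/7/(4π)) = 0.15078601

0.150786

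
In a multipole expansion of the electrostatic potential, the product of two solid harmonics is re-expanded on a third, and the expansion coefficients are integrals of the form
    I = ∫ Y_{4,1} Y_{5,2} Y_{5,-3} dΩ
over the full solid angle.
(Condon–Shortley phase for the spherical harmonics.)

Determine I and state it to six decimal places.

-0.118854

Checks pass: Σm=0; 14 even; l₃=5∈[1,9].
(2·4+1)(2·5+1)(2·5+1) = 1089
Δ: 4! 4! 6! / 15! → 1/3153150
sum: t=0:+1/69120 t=1:−1/1728 t=2:+1/576 t=3:−1/1728 t=4:+1/69120 = 7/11520
3j²(4 5 5; 0 0 0) = Δ·Π!·Σ² = 2/143  (sign -1)
sum: t=1:−1/17280 t=2:+1/2880 t=3:−1/6912 = 1/6912
3j²(4 5 5; 1 2 -3) = Δ·Π!·Σ² = 5/429  (sign +1)
combine: 4πI² = 1089·2/143·5/429 = 30/169
take √, sign -1: I = -0.11885360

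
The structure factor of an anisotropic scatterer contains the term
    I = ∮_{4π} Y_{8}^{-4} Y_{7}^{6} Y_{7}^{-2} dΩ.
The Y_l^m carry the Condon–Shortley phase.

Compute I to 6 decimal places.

Rules hold: Σm=0, L=22 even, 1≤7≤15.
N = 17·15·15 = 3825
Δ = 8!·8!·6!/23! = 1/22086194130
Racah Σ t=1..7: t=1:−1/18289152000 t=2:+1/248832000 t=3:−1/24883200 t=4:+1/11943936 t=5:−1/24883200 t=6:+1/248832000 t=7:−1/18289152000 = 11/975421440
⇒ 3j(8 7 7; 0 0 0)² = 1750/289731, sgn -1
Racah Σ t=7..8: t=7:−1/2612736000 t=8:+1/2786918400 = -1/41803776000
⇒ 3j(8 7 7; -4 6 -2)² = 3/37145, sgn +1
4πI² = N·(3j₀)²·(3jₘ)² = 78750/42204149
I = -1·√(0.00186593/4π) = -0.01218548

-0.012185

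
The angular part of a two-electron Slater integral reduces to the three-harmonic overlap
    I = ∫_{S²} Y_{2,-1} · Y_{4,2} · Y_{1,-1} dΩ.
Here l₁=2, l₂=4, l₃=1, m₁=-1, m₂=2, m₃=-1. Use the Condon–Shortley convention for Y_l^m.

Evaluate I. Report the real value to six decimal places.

triangle: need 2≤l₃≤6, have 1; I=0

0.000000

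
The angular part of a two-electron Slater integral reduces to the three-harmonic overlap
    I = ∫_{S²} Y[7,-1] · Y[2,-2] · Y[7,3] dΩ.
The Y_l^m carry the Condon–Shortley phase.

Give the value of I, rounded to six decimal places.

0.181642

Rules hold: Σm=0, L=16 even, 5≤7≤9.
N = 15·5·15 = 1125
Δ = 2!·12!·2!/17! = 1/185640
Racah Σ t=0..2: t=0:+1/2419200 t=1:−1/518400 t=2:+1/2419200 = -1/907200
⇒ 3j(7 2 7; 0 0 0)² = 56/3315, sgn +1
Racah Σ t=0..0: t=0:+1/3870720 = 1/3870720
⇒ 3j(7 2 7; -1 -2 3)² = 135/6188, sgn +1
4πI² = N·(3j₀)²·(3jₘ)² = 20250/48841
I = +1·√(0.414611/4π) = 0.18164160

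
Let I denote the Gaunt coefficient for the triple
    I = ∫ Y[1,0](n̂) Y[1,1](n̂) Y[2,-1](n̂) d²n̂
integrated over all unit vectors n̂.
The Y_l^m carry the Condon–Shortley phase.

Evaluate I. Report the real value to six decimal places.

-0.218510

Checks pass: Σm=0; 4 even; l₃=2∈[0,2].
(2·1+1)(2·1+1)(2·2+1) = 45
Δ: 0! 2! 2! / 5! → 1/30
sum: t=0:+1/1 = 1/1
3j²(1 1 2; 0 0 0) = Δ·Π!·Σ² = 2/15  (sign +1)
sum: t=0:+1/2 = 1/2
3j²(1 1 2; 0 1 -1) = Δ·Π!·Σ² = 1/10  (sign -1)
combine: 4πI² = 45·2/15·1/10 = 3/5
take √, sign -1: I = -0.21850969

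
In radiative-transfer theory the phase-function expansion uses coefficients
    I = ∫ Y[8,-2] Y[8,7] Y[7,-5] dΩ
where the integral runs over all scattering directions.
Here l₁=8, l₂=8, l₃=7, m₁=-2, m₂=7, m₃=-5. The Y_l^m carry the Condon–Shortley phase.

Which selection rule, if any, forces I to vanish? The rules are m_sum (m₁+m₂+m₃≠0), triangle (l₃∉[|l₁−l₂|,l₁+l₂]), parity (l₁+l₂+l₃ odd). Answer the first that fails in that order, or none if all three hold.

azimuthal sum: -2 + 7 − 5 = 0  ✓
0 ≤ 7 ≤ 16 (triangle on l)  ✓
L = 8 + 8 + 7 = 23 (odd)  ✗

parity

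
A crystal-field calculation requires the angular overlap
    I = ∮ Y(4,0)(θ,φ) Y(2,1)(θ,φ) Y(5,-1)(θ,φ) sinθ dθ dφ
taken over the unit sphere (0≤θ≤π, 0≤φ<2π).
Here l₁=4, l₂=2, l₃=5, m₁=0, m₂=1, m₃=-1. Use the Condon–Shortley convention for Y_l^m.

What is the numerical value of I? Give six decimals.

0.000000

Σlᵢ=11 odd — θ-integrand is odd under cosθ→−cosθ; I=0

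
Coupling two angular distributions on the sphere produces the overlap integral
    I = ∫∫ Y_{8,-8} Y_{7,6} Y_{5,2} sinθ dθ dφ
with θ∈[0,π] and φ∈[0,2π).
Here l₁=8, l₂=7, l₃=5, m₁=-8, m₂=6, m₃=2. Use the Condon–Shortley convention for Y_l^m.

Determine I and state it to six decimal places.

Rules hold: Σm=0, L=20 even, 1≤5≤15.
N = 17·15·11 = 2805
Δ = 10!·6!·4!/21! = 1/814773960
Racah Σ t=3..7: t=3:−1/87091200 t=4:+1/4976640 t=5:−1/2073600 t=6:+1/4976640 t=7:−1/87091200 = -1/9676800
⇒ 3j(8 7 5; 0 0 0)² = 360/46189, sgn +1
Racah Σ t=10..10: t=10:+1/15676416000 = 1/15676416000
⇒ 3j(8 7 5; -8 6 2)² = 286/14535, sgn -1
4πI² = N·(3j₀)²·(3jₘ)² = 2640/6137
I = -1·√(0.430178/4π) = -0.18502012

-0.185020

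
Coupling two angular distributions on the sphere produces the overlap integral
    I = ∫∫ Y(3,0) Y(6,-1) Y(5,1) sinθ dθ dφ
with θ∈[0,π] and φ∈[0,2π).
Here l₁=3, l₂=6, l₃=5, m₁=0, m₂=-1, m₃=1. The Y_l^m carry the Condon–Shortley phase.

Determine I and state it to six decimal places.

-0.123080

Checks pass: Σm=0; 14 even; l₃=5∈[3,9].
(2·3+1)(2·6+1)(2·5+1) = 1001
Δ: 4! 2! 8! / 15! → 1/675675
sum: t=1:−1/8640 t=2:+1/2304 t=3:−1/8640 = 7/34560
3j²(3 6 5; 0 0 0) = Δ·Π!·Σ² = 7/429  (sign -1)
sum: t=1:−1/6912 t=2:+1/2880 t=3:−1/17280 = 1/6912
3j²(3 6 5; 0 -1 1) = Δ·Π!·Σ² = 5/429  (sign +1)
combine: 4πI² = 1001·7/429·5/429 = 245/1287
take √, sign -1: I = -0.12308038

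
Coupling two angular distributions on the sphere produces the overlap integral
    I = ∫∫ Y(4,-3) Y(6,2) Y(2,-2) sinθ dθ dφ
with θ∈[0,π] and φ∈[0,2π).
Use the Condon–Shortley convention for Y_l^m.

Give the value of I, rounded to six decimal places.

m-sum = -3 + 2 − 2 = -3 ≠ 0 ⇒ I = 0

0.000000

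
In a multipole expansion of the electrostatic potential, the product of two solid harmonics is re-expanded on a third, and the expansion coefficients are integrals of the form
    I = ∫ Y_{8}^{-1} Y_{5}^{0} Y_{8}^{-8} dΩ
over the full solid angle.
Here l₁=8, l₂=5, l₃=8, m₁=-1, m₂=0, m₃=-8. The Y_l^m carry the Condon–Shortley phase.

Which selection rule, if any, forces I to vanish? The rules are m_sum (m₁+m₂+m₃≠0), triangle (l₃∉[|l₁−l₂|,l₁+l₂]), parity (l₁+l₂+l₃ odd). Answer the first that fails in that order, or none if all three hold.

m_sum

m₁+m₂+m₃ = -1 + 0 − 8 = -9  ✗
triangle: |8−5|=3 ≤ l₃=8 ≤ 8+5=13
parity: l₁+l₂+l₃ = 21 is odd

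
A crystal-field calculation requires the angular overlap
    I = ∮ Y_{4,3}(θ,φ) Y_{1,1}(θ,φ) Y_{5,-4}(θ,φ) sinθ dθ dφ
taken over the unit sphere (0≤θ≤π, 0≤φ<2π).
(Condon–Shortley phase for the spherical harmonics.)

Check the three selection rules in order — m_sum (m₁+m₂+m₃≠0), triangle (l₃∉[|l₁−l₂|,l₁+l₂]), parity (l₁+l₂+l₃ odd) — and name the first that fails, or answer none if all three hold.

none

m₁+m₂+m₃ = 3 + 1 − 4 = 0  ✓
triangle: |4−1|=3 ≤ l₃=5 ≤ 4+1=5  ✓
parity: l₁+l₂+l₃ = 10 is even  ✓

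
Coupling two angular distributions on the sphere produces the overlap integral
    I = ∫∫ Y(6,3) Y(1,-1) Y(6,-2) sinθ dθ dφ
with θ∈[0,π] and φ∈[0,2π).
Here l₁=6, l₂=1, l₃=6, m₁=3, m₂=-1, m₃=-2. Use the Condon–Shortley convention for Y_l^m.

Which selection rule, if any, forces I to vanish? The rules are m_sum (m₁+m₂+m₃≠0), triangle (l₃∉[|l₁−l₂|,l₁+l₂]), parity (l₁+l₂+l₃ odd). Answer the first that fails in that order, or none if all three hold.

azimuthal sum: 3 − 1 − 2 = 0  ✓
5 ≤ 6 ≤ 7 (triangle on l)  ✓
L = 6 + 1 + 6 = 13 (odd)  ✗

parity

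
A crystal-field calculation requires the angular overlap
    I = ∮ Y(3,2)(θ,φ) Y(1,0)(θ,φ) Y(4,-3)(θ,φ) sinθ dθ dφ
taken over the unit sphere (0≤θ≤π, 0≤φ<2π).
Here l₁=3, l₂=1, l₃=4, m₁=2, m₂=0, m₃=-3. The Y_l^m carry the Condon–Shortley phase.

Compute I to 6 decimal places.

0.000000

Σmᵢ = -1 ≠ 0, so the φ-integral vanishes; I = 0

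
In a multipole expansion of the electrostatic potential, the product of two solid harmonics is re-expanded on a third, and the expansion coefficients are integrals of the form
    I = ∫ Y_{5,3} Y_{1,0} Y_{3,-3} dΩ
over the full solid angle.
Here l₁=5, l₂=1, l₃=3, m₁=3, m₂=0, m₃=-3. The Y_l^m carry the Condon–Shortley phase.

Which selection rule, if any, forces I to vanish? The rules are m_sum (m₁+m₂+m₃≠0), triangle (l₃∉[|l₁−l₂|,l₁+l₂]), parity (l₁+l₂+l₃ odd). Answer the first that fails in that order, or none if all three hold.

triangle

azimuthal sum: 3 + 0 − 3 = 0  ✓
4 ≤ 3 ≤ 6 (triangle on l)  ✗
L = 5 + 1 + 3 = 9 (odd)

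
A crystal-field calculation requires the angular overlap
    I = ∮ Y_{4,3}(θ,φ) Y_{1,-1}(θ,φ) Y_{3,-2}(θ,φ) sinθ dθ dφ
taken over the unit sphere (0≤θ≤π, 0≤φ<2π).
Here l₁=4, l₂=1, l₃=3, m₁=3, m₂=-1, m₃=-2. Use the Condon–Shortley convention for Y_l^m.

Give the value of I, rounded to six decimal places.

m-sum 0 ✓  L=8 even ✓  3≤3≤5 ✓
Π(2lᵢ+1) = 9×3×7 = 189
triangle coeff Δ(4,1,3) = 1/252
Σ_t [1,1]: t=1:−1/36 = -1/36
(3j)²=4/63 [(4 1 3; 0 0 0)], sign=+1
Σ_t [0,0]: t=0:+1/240 = 1/240
(3j)²=1/12 [(4 1 3; 3 -1 -2)], sign=-1
⇒ 4πI² = 1/1
I = (-1)√(1/1/(4π)) = -0.28209479

-0.282095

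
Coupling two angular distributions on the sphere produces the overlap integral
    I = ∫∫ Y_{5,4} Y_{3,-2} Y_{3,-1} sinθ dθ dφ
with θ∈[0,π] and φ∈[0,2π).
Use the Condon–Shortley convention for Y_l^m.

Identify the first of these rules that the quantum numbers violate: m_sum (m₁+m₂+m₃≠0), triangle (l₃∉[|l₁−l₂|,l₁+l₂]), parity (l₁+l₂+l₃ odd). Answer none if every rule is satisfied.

m_sum

m₁+m₂+m₃ = 4 − 2 − 1 = 1  ✗
triangle: |5−3|=2 ≤ l₃=3 ≤ 5+3=8
parity: l₁+l₂+l₃ = 11 is odd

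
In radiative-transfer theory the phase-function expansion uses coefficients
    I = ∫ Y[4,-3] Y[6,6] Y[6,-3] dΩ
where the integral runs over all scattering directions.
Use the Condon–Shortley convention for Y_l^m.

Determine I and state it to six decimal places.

-0.119136

m-sum 0 ✓  L=16 even ✓  2≤6≤10 ✓
Π(2lᵢ+1) = 9×13×13 = 1521
triangle coeff Δ(4,6,6) = 1/15315300
Σ_t [0,4]: t=0:+1/829440 t=1:−1/25920 t=2:+1/9216 t=3:−1/25920 t=4:+1/829440 = 7/207360
(3j)²=28/2431 [(4 6 6; 0 0 0)], sign=+1
Σ_t [4,4]: t=4:+1/5806080 = 1/5806080
(3j)²=9/884 [(4 6 6; -3 6 -3)], sign=-1
⇒ 4πI² = 567/3179
I = (-1)√(567/3179/(4π)) = -0.11913554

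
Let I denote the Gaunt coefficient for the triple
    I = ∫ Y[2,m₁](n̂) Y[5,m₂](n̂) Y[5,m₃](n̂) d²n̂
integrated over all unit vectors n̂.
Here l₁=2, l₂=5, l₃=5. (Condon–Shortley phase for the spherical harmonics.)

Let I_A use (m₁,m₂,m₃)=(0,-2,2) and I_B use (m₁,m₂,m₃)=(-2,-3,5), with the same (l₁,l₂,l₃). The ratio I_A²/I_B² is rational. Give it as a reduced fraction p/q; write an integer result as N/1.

Shared (l₁,l₂,l₃)=(2,5,5): N and (l;000)² cancel in I_A²/I_B².
A: Δ = 2!·2!·8!/13! = 1/38610; Racah Σ t=0..2: t=0:+1/2880 t=1:−1/1440 t=2:+1/20160 = -1/3360; ⇒ 3j(2 5 5; 0 -2 2)² = 6/715, sgn +1
B: Δ = 2!·2!·8!/13! = 1/38610; Racah Σ t=2..2: t=2:+1/161280 = 1/161280; ⇒ 3j(2 5 5; -2 -3 5)² = 1/143, sgn +1
I_A²/I_B² = (6/715)/(1/143) = 6/5

6/5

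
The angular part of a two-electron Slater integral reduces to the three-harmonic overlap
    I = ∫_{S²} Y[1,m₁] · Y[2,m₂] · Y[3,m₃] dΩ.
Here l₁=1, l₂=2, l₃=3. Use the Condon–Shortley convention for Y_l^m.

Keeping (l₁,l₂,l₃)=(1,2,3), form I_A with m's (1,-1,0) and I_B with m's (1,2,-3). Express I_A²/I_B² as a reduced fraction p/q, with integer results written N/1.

1/5

l's match ⇒ only the (l;m) 3-j factors differ between A and B.
A: triangle coeff Δ(1,2,3) = 1/105; Σ_t [0,0]: t=0:+1/12 = 1/12; (3j)²=1/35 [(1 2 3; 1 -1 0)], sign=-1
B: triangle coeff Δ(1,2,3) = 1/105; Σ_t [0,0]: t=0:+1/48 = 1/48; (3j)²=1/7 [(1 2 3; 1 2 -3)], sign=+1
I_A²/I_B² = (1/35)/(1/7) = 1/5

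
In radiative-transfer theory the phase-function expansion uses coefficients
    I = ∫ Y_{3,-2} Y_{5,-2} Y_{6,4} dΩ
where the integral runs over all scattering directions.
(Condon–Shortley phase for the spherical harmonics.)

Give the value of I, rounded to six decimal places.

0.088266

m-sum 0 ✓  L=14 even ✓  2≤6≤8 ✓
Π(2lᵢ+1) = 7×11×13 = 1001
triangle coeff Δ(3,5,6) = 1/675675
Σ_t [0,2]: t=0:+1/8640 t=1:−1/2304 t=2:+1/8640 = -7/34560
(3j)²=7/429 [(3 5 6; 0 0 0)], sign=-1
Σ_t [1,2]: t=1:−1/34560 t=2:+1/60480 = -1/80640
(3j)²=6/1001 [(3 5 6; -2 -2 4)], sign=-1
⇒ 4πI² = 14/143
I = (+1)√(14/143/(4π)) = 0.08826552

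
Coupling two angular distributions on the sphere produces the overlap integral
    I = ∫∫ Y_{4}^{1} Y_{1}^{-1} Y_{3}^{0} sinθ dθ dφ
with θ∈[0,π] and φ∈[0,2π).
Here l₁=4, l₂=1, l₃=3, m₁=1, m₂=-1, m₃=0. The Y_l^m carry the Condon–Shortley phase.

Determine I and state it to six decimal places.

Checks pass: Σm=0; 8 even; l₃=3∈[3,5].
(2·4+1)(2·1+1)(2·3+1) = 189
Δ: 2! 6! 0! / 9! → 1/252
sum: t=1:−1/36 = -1/36
3j²(4 1 3; 0 0 0) = Δ·Π!·Σ² = 4/63  (sign +1)
sum: t=0:+1/72 = 1/72
3j²(4 1 3; 1 -1 0) = Δ·Π!·Σ² = 5/126  (sign -1)
combine: 4πI² = 189·4/63·5/126 = 10/21
take √, sign -1: I = -0.19466390

-0.194664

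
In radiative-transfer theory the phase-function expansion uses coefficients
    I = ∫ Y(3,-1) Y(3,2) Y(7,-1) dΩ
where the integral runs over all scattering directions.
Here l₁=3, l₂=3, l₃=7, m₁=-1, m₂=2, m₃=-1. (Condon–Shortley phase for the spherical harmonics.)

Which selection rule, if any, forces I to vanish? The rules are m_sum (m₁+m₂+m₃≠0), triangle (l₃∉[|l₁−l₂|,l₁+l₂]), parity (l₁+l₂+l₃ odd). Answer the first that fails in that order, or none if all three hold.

triangle

azimuthal sum: -1 + 2 − 1 = 0  ✓
0 ≤ 7 ≤ 6 (triangle on l)  ✗
L = 3 + 3 + 7 = 13 (odd)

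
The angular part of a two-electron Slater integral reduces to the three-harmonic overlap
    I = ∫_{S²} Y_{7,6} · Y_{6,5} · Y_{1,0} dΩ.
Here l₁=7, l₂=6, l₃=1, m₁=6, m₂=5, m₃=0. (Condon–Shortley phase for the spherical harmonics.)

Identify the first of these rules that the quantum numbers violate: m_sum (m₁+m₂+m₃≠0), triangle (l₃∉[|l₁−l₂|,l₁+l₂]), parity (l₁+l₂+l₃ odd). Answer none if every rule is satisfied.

azimuthal sum: 6 + 5 + 0 = 11  ✗
1 ≤ 1 ≤ 13 (triangle on l)
L = 7 + 6 + 1 = 14 (even)

m_sum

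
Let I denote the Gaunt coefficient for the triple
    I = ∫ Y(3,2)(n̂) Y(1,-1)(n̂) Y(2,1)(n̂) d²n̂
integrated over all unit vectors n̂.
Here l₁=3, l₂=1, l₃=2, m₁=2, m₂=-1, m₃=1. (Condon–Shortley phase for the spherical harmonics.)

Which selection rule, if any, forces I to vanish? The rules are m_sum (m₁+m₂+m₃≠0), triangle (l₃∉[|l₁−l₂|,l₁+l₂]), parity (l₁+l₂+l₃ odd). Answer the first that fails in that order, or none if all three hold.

m_sum

m₁+m₂+m₃ = 2 − 1 + 1 = 2  ✗
triangle: |3−1|=2 ≤ l₃=2 ≤ 3+1=4
parity: l₁+l₂+l₃ = 6 is even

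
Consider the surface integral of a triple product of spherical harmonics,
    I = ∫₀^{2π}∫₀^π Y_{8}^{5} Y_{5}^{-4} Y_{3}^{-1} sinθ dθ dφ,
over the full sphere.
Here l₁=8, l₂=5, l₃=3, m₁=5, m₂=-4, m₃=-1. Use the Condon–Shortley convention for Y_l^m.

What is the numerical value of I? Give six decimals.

m-sum 0 ✓  L=16 even ✓  3≤3≤13 ✓
Π(2lᵢ+1) = 17×11×7 = 1309
triangle coeff Δ(8,5,3) = 1/136136
Σ_t [5,5]: t=5:−1/518400 = -1/518400
(3j)²=56/2431 [(8 5 3; 0 0 0)], sign=+1
Σ_t [1,1]: t=1:−1/17418240 = -1/17418240
(3j)²=15/952 [(8 5 3; 5 -4 -1)], sign=-1
⇒ 4πI² = 105/221
I = (-1)√(105/221/(4π)) = -0.19444357

-0.194444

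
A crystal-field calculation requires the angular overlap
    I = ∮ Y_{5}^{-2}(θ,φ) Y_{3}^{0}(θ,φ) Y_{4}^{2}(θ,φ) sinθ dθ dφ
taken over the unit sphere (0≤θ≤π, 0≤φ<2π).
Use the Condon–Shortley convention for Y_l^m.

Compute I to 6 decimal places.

0.022664

Rules hold: Σm=0, L=12 even, 2≤4≤8.
N = 11·7·9 = 693
Δ = 4!·6!·2!/13! = 1/180180
Racah Σ t=1..3: t=1:−1/576 t=2:+1/144 t=3:−1/576 = 1/288
⇒ 3j(5 3 4; 0 0 0)² = 20/1001, sgn +1
Racah Σ t=1..3: t=1:−1/8640 t=2:+1/480 t=3:−1/576 = 1/4320
⇒ 3j(5 3 4; -2 0 2)² = 1/2145, sgn +1
4πI² = N·(3j₀)²·(3jₘ)² = 12/1859
I = +1·√(0.00645508/4π) = 0.02266449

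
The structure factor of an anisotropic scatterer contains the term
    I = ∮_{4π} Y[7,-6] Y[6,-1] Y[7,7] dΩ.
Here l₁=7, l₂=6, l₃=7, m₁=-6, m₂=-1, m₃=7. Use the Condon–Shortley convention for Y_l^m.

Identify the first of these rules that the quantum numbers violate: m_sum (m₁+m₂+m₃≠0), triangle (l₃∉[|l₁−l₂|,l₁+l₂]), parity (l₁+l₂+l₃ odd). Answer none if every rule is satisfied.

Σmᵢ = 0  ✓
l₃∈[|l₁−l₂|,l₁+l₂]=[1,13], have l₃=7  ✓
Σlᵢ = 20 ⇒ even  ✓

none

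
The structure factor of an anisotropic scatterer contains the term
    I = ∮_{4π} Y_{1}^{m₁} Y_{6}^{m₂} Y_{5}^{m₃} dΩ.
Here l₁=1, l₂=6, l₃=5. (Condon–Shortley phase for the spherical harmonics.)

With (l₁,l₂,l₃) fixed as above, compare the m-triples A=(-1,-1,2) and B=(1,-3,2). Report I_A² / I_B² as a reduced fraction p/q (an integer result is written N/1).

5/18

Shared (l₁,l₂,l₃)=(1,6,5): N and (l;000)² cancel in I_A²/I_B².
A: Δ = 2!·0!·10!/13! = 1/858; Racah Σ t=2..2: t=2:+1/60480 = 1/60480; ⇒ 3j(1 6 5; -1 -1 2)² = 5/429, sgn -1
B: Δ = 2!·0!·10!/13! = 1/858; Racah Σ t=0..0: t=0:+1/60480 = 1/60480; ⇒ 3j(1 6 5; 1 -3 2)² = 6/143, sgn -1
I_A²/I_B² = (5/429)/(6/143) = 5/18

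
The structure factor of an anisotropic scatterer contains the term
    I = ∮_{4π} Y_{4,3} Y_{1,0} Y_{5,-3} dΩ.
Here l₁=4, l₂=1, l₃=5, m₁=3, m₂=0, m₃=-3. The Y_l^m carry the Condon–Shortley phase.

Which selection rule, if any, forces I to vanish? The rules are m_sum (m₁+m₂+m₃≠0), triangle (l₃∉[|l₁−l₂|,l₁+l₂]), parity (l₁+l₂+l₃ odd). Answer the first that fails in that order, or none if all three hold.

none

azimuthal sum: 3 + 0 − 3 = 0  ✓
3 ≤ 5 ≤ 5 (triangle on l)  ✓
L = 4 + 1 + 5 = 10 (even)  ✓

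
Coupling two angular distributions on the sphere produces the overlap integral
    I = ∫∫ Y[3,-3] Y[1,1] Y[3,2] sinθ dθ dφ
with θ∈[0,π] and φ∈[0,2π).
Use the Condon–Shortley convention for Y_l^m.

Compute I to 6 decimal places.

Σlᵢ=7 odd — θ-integrand is odd under cosθ→−cosθ; I=0

0.000000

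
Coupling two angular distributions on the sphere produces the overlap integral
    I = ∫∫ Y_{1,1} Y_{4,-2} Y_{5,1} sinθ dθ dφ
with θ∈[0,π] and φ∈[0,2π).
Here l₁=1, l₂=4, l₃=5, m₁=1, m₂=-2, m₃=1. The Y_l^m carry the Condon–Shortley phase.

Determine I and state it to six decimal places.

-0.120286

Rules hold: Σm=0, L=10 even, 3≤5≤5.
N = 3·9·11 = 297
Δ = 0!·2!·8!/11! = 1/495
Racah Σ t=0..0: t=0:+1/576 = 1/576
⇒ 3j(1 4 5; 0 0 0)² = 5/99, sgn -1
Racah Σ t=0..0: t=0:+1/2880 = 1/2880
⇒ 3j(1 4 5; 1 -2 1)² = 2/165, sgn +1
4πI² = N·(3j₀)²·(3jₘ)² = 2/11
I = -1·√(0.181818/4π) = -0.12028562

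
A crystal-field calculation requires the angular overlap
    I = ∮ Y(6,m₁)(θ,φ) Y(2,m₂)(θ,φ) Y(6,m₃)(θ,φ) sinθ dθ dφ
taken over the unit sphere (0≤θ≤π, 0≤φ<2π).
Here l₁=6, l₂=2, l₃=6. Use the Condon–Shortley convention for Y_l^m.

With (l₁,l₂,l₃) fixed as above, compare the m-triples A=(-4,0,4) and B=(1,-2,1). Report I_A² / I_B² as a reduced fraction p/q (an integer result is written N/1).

2/147

Same 6,2,6: normalisation and zero-m 3j drop out of the ratio.
A: Δ: 2! 10! 2! / 15! → 1/90090; sum: t=0:+1/14515200 t=1:−1/362880 t=2:+1/322560 = 1/2419200; 3j²(6 2 6; -4 0 4) = Δ·Π!·Σ² = 2/5005  (sign +1)
B: Δ: 2! 10! 2! / 15! → 1/90090; sum: t=0:+1/57600 = 1/57600; 3j²(6 2 6; 1 -2 1) = Δ·Π!·Σ² = 21/715  (sign -1)
I_A²/I_B² = (2/5005)/(21/715) = 2/147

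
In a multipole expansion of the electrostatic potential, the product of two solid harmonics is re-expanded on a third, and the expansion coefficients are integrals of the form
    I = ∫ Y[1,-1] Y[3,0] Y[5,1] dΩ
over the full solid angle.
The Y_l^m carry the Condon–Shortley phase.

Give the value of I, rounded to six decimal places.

|1−3|≤5≤1+3 violated ⇒ I = 0

0.000000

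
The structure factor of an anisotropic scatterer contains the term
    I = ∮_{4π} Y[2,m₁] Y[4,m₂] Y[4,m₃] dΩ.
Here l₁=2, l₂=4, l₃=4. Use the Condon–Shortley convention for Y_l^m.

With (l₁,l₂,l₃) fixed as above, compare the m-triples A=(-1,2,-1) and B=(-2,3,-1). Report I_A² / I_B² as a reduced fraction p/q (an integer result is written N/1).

9/14

Same 2,4,4: normalisation and zero-m 3j drop out of the ratio.
A: Δ: 2! 2! 6! / 11! → 1/13860; sum: t=1:−1/240 t=2:+1/96 = 1/160; 3j²(2 4 4; -1 2 -1) = Δ·Π!·Σ² = 27/1540  (sign -1)
B: Δ: 2! 2! 6! / 11! → 1/13860; sum: t=2:+1/480 = 1/480; 3j²(2 4 4; -2 3 -1) = Δ·Π!·Σ² = 3/110  (sign -1)
I_A²/I_B² = (27/1540)/(3/110) = 9/14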